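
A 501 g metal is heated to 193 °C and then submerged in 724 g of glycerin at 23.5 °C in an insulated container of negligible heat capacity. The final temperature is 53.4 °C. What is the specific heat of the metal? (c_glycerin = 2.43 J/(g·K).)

Heat lost by the metal = heat gained by the glycerin:
501×c×(193 − 53.4) = 724×2.43×(53.4 − 23.5)
69940 c = 52604  ⇒  c ≈ 0.7521 J/(g·K)

c ≈ 0.752 J/(g·K)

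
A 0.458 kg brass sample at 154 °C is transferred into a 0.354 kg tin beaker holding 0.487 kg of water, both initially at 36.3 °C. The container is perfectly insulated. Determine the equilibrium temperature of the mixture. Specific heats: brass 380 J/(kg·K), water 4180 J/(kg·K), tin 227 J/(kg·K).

Let T be the final temperature. ΣQ_i = 0:
0.458·380·(T − 154) + 0.487·4180·(T − 36.3) + 0.354·227·(T − 36.3) = 0
2290.1 T = 103614
T = 103614 / 2290.1 = 45.2 °C

T_f ≈ 45.2 °C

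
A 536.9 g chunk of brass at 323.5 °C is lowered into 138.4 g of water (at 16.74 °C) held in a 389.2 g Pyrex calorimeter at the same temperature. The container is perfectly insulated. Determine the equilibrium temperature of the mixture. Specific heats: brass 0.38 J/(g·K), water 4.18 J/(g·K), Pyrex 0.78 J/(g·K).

Energy conservation, ΣQ = 0:
536.9*0.38*(T − 323.5) + 138.4*4.18*(T − 16.74) + 389.2*0.78*(T − 16.74) = 0
204.02(T − 323.5) + 578.51(T − 16.74) + 303.58(T − 16.74) = 0
(204.02 + 578.51 + 303.58) T = 204.02*323.5 + 578.51*16.74 + 303.58*16.74
T = 80767 / 1086.1 = 74.4 °C

T_f ≈ 74.4 °C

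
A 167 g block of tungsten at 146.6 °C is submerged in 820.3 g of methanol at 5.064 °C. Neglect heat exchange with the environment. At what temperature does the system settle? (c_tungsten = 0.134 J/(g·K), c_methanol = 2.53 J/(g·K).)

T_f ≈ 6.6 °C

Set heat shed by the hot body equal to heat absorbed by the cold body:
167*0.134*(146.6 − T) = 820.3*2.53*(T − 5.064)
22.38(146.6 − T) = 2075.4(T − 5.064)
2097.7 T = 13790  ⇒  T ≈ 6.57 °C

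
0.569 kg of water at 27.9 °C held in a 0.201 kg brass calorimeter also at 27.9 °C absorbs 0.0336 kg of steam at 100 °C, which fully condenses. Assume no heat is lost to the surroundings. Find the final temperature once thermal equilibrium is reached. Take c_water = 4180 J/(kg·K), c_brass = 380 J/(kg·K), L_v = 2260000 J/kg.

Taking heat into each body as positive, Σ m c ΔT = 0:
condense steam: −0.0336·2260000 = −75936; condensate cools 100→T: 0.0336·4180·(T − 100) = 140.45(T − 100); original water: 2378.4(T − 27.9); cup: 76.38(T − 27.9)
2595.2 T = 75936 + 14045 + 68489 = 158470
T ≈ 61.06 °C (< 100 °C, so full condensation is consistent).

T_f ≈ 61.1 °C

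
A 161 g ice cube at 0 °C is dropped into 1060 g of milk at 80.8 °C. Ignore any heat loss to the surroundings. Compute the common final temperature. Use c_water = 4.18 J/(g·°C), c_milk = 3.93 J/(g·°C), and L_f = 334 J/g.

T_f ≈ 58.4 °C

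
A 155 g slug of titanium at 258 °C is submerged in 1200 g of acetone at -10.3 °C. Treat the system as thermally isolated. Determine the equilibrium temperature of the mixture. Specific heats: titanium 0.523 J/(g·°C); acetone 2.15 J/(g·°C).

T_f ≈ -2.1 °C

Heat lost by the titanium equals heat gained by the acetone:
155·0.523·(258 − T) = 1200·2.15·(T − (-10.3))
81.06(258 − T) = 2580(T − (-10.3))
2661.1 T = -5659.2  ⇒  T ≈ -2.13 °C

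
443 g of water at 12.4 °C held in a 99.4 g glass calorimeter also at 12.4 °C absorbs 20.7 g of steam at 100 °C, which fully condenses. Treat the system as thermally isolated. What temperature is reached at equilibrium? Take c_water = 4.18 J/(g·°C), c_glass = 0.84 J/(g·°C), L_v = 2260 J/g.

Let T be the final temperature. ΣQ_i = 0:
condense steam: −20.7·2260 = −46782; condensate cools 100→T: 20.7·4.18·(T − 100) = 86.53(T − 100); water warms: 443·4.18·(T − 12.4) = 1851.7(T − 12.4); glass cup: 99.4·0.84·(T − 12.4) = 83.5(T − 12.4)
2021.8 T = 46782 + 8652.6 + 23997 = 79432
T ≈ 39.29 °C, under the boiling point, so the assumption holds.

T_f ≈ 39.3 °C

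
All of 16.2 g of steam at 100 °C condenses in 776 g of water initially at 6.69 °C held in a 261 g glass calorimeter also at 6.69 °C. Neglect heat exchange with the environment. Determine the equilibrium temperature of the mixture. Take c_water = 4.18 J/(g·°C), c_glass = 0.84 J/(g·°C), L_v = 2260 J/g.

T_f ≈ 18.8 °C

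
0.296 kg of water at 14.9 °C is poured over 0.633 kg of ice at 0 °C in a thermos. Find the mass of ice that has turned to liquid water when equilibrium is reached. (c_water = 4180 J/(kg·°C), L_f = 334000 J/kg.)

m_melted ≈ 0.0552 kg

Heat available from the water dropping to 0 °C: 0.296×4180×14.9 = 18435 J.
Melting all 0.633 kg of ice would need 0.633×334000 = 211422 J.
Since 18435 < 211422 J, not all the ice melts; equilibrium is at 0 °C.
Mass melted = 18435/334000 ≈ 0.0552 kg.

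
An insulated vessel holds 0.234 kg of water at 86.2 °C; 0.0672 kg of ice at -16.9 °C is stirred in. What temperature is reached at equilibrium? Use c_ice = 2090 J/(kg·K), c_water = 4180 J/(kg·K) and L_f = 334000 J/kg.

T_f ≈ 47.3 °C

Setting the total heat transfer to zero:
warm ice to 0 °C: 0.0672·2090·(0 − (-16.9)) = 2373.6
  melt ice: 0.0672·334000 = 22445
  meltwater 0→T: 0.0672·4180·T = 280.9 T
  water cools: 0.234·4180·(T − 86.2) = 978.12(T − 86.2)
1259 T = 84314 − 24818 = 59496
T ≈ 47.26 °C — above 0 °C, consistent with complete melting.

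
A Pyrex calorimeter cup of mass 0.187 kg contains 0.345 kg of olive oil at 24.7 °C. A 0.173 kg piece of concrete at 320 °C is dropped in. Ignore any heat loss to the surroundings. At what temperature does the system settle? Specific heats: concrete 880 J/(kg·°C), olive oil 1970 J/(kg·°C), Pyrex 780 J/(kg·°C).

Taking heat into each body as positive, Σ m c ΔT = 0:
0.173*880*(T − 320) + 0.345*1970*(T − 24.7) + 0.187*780*(T − 24.7) = 0
152.24(T − 320) + 679.65(T − 24.7) + 145.86(T − 24.7) = 0
977.75 T = 69107
T = 69107/977.75 ≈ 70.68 °C

T_f ≈ 70.7 °C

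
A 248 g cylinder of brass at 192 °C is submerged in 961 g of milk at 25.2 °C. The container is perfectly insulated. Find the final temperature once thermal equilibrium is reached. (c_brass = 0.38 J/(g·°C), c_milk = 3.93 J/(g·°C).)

T_f ≈ 29.3 °C

Let T be the final temperature. ΣQ_i = 0:
248*0.38*(T − 192) + 961*3.93*(T − 25.2) = 0
(94.24 + 3776.7) T = 94.24*192 + 3776.7*25.2
T = 113268 / 3871 = 29.3 °C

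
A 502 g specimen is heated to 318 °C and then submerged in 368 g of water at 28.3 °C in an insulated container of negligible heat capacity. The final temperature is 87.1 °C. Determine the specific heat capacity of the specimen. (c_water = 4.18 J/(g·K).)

c ≈ 0.78 J/(g·K)

m_s c (T_s − T_f) = m_water c_water (T_f − T_0):
502×c×(318 − 87.1) = 368×4.18×(87.1 − 28.3)
115912 c = 90449  ⇒  c ≈ 0.7803 J/(g·K)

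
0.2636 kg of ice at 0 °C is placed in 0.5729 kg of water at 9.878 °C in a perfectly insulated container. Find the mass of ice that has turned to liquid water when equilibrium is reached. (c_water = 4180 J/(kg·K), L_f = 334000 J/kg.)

Heat available from the water dropping to 0 °C: 0.5729×4180×9.878 = 23655 J.
Melting all 0.2636 kg of ice would need 0.2636×334000 = 88042 J.
That's not enough to melt it all — equilibrium is at 0 °C with ice remaining.
Mass melted = 23655/334000 ≈ 0.07082 kg.

m_melted ≈ 0.0708 kg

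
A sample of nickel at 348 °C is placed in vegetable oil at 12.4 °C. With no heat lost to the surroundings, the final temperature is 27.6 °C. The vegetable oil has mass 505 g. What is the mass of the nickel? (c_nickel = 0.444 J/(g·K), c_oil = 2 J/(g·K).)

Heat lost by the nickel = heat gained by the oil:
m·0.444·(348 − 27.6) = 505·2·(27.6 − 12.4)
142.26 m = 15352  ⇒  m ≈ 107.9 g

m ≈ 108 g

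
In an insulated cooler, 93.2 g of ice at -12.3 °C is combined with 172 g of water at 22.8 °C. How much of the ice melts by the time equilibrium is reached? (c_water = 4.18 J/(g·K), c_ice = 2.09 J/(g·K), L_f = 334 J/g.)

Cooling the water to 0 °C releases 172·4.18·22.8 = 16392 J.
Warming the ice to 0 °C takes 93.2·2.09·12.3 = 2395.9 J, leaving 13996 J for melting.
Fully melting the ice requires m_ice L_f = 93.2·334 = 31129 J.
Since 13996 < 31129 J, not all the ice melts; equilibrium is at 0 °C.
Mass melted = 13996/334 ≈ 41.91 g.

m_melted ≈ 41.9 g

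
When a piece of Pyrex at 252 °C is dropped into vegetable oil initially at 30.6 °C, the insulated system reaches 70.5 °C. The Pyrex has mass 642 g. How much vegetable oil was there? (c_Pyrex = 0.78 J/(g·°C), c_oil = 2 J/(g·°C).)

Conservation of energy gives ΣQ = 0:
642·0.78·(70.5 − 252) + m·2·(70.5 − 30.6) = 0
79.8 m = 90888
m = 90888/79.8 ≈ 1139 g

m ≈ 1140 g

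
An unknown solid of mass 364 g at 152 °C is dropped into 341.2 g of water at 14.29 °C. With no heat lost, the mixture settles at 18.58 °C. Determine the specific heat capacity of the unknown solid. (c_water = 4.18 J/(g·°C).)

m_s c (T_s − T_f) = m_water c_water (T_f − T_0):
364·c·(152 − 18.58) = 341.2·4.18·(18.58 − 14.29)
48565 c = 6118.5  ⇒  c ≈ 0.126 J/(g·°C)

c ≈ 0.126 J/(g·°C)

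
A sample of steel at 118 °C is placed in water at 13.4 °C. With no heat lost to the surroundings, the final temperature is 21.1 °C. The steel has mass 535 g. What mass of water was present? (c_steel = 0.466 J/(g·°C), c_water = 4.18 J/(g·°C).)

Heat lost by the steel = heat gained by the water:
535×0.466×(118 − 21.1) = m×4.18×(21.1 − 13.4)
32.19 m = 24158  ⇒  m ≈ 750.6 g

m ≈ 751 g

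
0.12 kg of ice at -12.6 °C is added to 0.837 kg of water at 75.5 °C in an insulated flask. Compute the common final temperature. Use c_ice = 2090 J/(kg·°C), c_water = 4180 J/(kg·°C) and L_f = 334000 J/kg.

T_f ≈ 55.2 °C

Let T be the final temperature. ΣQ_i = 0:
ice -12.6→0 °C: 0.12·2090·12.6 = 3160.1
  latent heat to melt: 0.12·334000 = 40080
  warm the meltwater: 501.6 T
  water cools: 0.837·4180·(T − 75.5) = 3498.7(T − 75.5)
4000.3 T = 264149 − 43240 = 220909
T ≈ 55.22 °C. Since T > 0 °C, the all-ice-melts assumption holds.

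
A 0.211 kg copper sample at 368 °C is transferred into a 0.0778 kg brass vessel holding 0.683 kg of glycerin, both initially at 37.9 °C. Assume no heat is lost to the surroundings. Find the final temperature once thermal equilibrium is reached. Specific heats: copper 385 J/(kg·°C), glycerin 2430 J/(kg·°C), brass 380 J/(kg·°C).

T_f ≈ 53.0 °C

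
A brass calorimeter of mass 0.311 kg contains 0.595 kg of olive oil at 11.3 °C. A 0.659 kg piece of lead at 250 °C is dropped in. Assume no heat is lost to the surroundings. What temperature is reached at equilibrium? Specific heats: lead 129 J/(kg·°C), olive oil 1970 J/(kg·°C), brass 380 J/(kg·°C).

T_f ≈ 26.1 °C

Taking heat into each body as positive, Σ m c ΔT = 0:
0.659·129·(T − 250) + 0.595·1970·(T − 11.3) + 0.311·380·(T − 11.3) = 0
85.01(T − 250) + 1172.1(T − 11.3) + 118.18(T − 11.3) = 0
1375.3 T = 35833
T = 35833/1375.3 ≈ 26.05 °C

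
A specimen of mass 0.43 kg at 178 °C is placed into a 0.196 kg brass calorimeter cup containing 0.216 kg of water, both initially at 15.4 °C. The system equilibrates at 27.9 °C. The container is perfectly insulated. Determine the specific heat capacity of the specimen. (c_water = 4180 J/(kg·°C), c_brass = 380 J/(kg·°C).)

c ≈ 189 J/(kg·°C)

Heat gained plus heat lost sum to zero:
0.43·c·(27.9 − 178) + 0.216·4180·(27.9 − 15.4) + 0.196·380·(27.9 − 15.4) = 0
-64.54 c = -12217
c = -12217/-64.54 ≈ 189.3 J/(kg·°C)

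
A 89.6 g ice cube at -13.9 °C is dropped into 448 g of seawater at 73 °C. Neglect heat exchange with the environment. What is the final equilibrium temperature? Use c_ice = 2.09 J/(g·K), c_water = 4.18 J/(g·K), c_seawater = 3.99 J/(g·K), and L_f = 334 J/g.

T_f ≈ 45.3 °C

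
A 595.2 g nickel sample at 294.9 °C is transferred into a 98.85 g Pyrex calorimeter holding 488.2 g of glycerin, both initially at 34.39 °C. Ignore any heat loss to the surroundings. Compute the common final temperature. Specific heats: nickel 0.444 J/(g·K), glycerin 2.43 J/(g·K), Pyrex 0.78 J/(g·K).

T_f ≈ 79.5 °C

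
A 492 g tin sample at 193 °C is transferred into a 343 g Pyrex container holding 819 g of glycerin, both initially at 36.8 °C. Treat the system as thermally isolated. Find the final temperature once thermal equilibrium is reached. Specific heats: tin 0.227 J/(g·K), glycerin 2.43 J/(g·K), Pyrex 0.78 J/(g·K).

T_f ≈ 44.2 °C

Net heat exchanged in the isolated system is zero:
492×0.227×(T − 193) + 819×2.43×(T − 36.8) + 343×0.78×(T − 36.8) = 0
111.68(T − 193) + 1990.2(T − 36.8) + 267.54(T − 36.8) = 0
2369.4 T = 104639
T = 104639/2369.4 ≈ 44.16 °C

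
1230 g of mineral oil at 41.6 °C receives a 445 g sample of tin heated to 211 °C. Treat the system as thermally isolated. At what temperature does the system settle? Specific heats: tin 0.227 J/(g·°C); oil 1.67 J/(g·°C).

T_f ≈ 49.5 °C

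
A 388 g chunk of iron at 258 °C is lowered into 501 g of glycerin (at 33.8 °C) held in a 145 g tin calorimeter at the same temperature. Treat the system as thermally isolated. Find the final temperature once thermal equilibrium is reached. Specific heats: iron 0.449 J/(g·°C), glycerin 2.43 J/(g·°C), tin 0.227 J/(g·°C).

T_f ≈ 61.2 °C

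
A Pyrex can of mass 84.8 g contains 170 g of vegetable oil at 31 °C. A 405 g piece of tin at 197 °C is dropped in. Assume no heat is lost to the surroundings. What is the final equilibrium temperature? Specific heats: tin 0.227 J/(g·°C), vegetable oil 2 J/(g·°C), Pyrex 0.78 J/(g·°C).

T_f ≈ 61.6 °C

Let T be the final temperature. ΣQ_i = 0:
405·0.227·(T − 197) + 170·2·(T − 31) + 84.8·0.78·(T − 31) = 0
91.94(T − 197) + 340(T − 31) + 66.14(T − 31) = 0
(91.94 + 340 + 66.14) T = 91.94·197 + 340·31 + 66.14·31
T ≈ 61.64 °C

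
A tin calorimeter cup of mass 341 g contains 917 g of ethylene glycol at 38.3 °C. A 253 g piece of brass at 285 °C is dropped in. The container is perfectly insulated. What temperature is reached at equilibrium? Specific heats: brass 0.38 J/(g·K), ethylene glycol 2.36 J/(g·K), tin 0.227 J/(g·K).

T_f ≈ 48.4 °C

Energy conservation, ΣQ = 0:
253·0.38·(T − 285) + 917·2.36·(T − 38.3) + 341·0.227·(T − 38.3) = 0
96.14(T − 285) + 2164.1(T − 38.3) + 77.41(T − 38.3) = 0
2337.7 T = 113250
T = 113250 / 2337.7 = 48.4 °C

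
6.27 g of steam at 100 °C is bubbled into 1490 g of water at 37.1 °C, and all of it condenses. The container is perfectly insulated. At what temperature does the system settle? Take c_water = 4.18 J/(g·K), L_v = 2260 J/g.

T_f ≈ 39.6 °C

Taking heat into each body as positive, Σ m c ΔT = 0:
steam→water at 100 °C releases m L_v = 6.27·2260 = 14170; condensed water 100 °C→T: 26.21(T − 100); water warms: 1490·4.18·(T − 37.1) = 6228.2(T − 37.1)
6254.4 T = 14170 + 2620.9 + 231066 = 247857
T ≈ 39.63 °C, under the boiling point, so the assumption holds.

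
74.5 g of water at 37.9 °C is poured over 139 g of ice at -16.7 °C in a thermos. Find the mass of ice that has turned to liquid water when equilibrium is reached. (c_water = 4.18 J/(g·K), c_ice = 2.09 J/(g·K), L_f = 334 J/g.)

Cooling the water to 0 °C releases 74.5·4.18·37.9 = 11802 J.
Warming the ice to 0 °C takes 139·2.09·16.7 = 4851.5 J, leaving 6950.9 J for melting.
Fully melting the ice requires m_ice L_f = 139·334 = 46426 J.
That's not enough to melt it all — equilibrium is at 0 °C with ice remaining.
m_melted·334 = 6950.9  ⇒  m_melted ≈ 20.81 g.

m_melted ≈ 20.8 g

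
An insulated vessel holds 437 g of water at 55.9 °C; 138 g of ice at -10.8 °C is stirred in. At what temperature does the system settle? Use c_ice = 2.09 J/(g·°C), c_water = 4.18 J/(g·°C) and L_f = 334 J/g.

T_f ≈ 22.0 °C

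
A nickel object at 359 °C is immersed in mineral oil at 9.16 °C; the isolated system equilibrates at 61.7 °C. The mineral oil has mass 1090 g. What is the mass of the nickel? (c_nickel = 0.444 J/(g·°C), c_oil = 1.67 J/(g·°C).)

m ≈ 725 g

|Q_nickel| = |Q_oil|:
m×0.444×(359 − 61.7) = 1090×1.67×(61.7 − 9.16)
132 m = 95639  ⇒  m ≈ 724.5 g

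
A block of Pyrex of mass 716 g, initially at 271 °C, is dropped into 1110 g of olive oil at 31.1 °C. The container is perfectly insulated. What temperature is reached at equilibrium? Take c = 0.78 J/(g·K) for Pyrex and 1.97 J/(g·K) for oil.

T_f is the heat-capacity-weighted average of the initial temperatures:
T_f = (558.48*271 + 2186.7*31.1) / (558.48 + 2186.7)
    = 219354 / 2745.2 ≈ 79.91 °C

T_f ≈ 79.9 °C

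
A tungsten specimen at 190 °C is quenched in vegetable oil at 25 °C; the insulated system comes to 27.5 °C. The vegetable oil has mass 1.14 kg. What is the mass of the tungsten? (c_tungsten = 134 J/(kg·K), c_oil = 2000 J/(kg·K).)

m ≈ 0.262 kg

Taking heat into each body as positive, Σ m c ΔT = 0:
m·134·(27.5 − 190) + 1.14·2000·(27.5 − 25) = 0
-21775 m = -5700
m = -5700/-21775 ≈ 0.2618 kg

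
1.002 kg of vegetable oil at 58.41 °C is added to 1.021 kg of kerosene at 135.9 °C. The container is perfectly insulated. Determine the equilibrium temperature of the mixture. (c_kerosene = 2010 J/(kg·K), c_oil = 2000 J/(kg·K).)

T_f ≈ 97.6 °C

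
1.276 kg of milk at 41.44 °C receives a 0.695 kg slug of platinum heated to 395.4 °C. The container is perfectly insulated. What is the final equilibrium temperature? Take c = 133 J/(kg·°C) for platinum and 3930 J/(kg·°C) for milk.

Set heat shed by the hot body equal to heat absorbed by the cold body:
0.695·133·(395.4 − T) = 1.276·3930·(T − 41.44)
92.43(395.4 − T) = 5014.7(T − 41.44)
5107.1 T = 244357  ⇒  T ≈ 47.85 °C

T_f ≈ 47.8 °C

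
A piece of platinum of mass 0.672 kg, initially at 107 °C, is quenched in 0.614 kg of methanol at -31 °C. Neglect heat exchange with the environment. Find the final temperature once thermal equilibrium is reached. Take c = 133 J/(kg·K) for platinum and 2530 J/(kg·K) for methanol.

T_f ≈ -23.5 °C

With ΣQ=0 the equilibrium temperature is the m·c-weighted mean:
T_f = (89.38·107 + 1553.4·(-31)) / (89.38 + 1553.4)
    = -38593 / 1642.8 ≈ -23.49 °C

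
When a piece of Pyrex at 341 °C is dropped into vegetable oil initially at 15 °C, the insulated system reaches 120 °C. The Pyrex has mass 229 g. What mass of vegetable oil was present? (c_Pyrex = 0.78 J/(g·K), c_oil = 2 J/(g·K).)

m ≈ 188 g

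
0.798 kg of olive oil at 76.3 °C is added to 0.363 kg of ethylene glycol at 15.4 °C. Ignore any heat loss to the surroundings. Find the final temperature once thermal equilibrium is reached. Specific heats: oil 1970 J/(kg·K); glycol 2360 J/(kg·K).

T_f ≈ 54.8 °C

Taking heat into each body as positive, Σ m c ΔT = 0:
0.798*1970*(T − 76.3) + 0.363*2360*(T − 15.4) = 0
1572.1(T − 76.3) + 856.68(T − 15.4) = 0
(1572.1 + 856.68) T = 1572.1*76.3 + 856.68*15.4
T = 133141 / 2428.7 = 54.8 °C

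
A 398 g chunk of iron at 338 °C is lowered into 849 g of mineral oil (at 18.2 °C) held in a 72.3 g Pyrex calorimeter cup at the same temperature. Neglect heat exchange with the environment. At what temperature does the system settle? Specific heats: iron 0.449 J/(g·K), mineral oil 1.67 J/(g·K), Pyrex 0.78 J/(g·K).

T_f ≈ 52.8 °C

Conservation of energy gives ΣQ = 0:
398*0.449*(T − 338) + 849*1.67*(T − 18.2) + 72.3*0.78*(T − 18.2) = 0
(178.7 + 1417.8 + 56.39) T = 178.7*338 + 1417.8*18.2 + 56.39*18.2
T ≈ 52.77 °C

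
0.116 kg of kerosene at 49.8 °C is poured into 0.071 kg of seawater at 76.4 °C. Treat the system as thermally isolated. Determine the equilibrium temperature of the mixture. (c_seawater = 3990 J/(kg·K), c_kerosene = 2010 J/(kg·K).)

T_f ≈ 64.4 °C

Net heat exchanged in the isolated system is zero:
0.071×3990×(T − 76.4) + 0.116×2010×(T − 49.8) = 0
(283.29 + 233.16) T = 283.29×76.4 + 233.16×49.8
T = 33255 / 516.45 = 64.4 °C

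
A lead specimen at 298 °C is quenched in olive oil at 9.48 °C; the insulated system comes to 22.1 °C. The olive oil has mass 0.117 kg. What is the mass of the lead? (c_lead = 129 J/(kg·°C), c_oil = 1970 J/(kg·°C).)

Heat lost by the lead = heat gained by the oil:
m·129·(298 − 22.1) = 0.117·1970·(22.1 − 9.48)
35591 m = 2908.8  ⇒  m ≈ 0.08173 kg

m ≈ 0.0817 kg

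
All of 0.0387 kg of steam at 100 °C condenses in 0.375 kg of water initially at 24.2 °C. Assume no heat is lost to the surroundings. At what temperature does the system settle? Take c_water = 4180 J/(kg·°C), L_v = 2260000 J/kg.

Setting the total heat transfer to zero:
latent heat released on condensation: 0.0387·2260000 = 87462
  condensed water 100 °C→T: 161.77(T − 100)
  water warms: 0.375·4180·(T − 24.2) = 1567.5(T − 24.2)
1729.3 T = 87462 + 16177 + 37934 = 141572
T ≈ 81.87 °C, under the boiling point, so the assumption holds.

T_f ≈ 81.9 °C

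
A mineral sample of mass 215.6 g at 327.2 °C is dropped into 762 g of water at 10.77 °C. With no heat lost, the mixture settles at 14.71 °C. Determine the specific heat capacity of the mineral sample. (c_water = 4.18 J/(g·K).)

Net heat exchanged in the isolated system is zero:
215.6·c·(14.71 − 327.2) + 762·4.18·(14.71 − 10.77) = 0
-67373 c = -12550
c = -12550/-67373 ≈ 0.1863 J/(g·K)

c ≈ 0.186 J/(g·K)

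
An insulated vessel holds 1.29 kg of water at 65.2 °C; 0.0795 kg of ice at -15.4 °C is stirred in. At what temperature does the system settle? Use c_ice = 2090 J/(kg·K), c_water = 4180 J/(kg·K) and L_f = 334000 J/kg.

T_f ≈ 56.3 °C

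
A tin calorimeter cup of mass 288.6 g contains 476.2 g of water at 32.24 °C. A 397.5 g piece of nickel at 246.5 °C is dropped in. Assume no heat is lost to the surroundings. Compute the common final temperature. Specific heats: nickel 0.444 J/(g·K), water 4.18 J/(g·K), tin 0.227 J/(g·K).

T_f ≈ 49.2 °C

Setting the total heat transfer to zero:
397.5×0.444×(T − 246.5) + 476.2×4.18×(T − 32.24) + 288.6×0.227×(T − 32.24) = 0
2232.5 T = 109791
T = 109791 / 2232.5 = 49.2 °C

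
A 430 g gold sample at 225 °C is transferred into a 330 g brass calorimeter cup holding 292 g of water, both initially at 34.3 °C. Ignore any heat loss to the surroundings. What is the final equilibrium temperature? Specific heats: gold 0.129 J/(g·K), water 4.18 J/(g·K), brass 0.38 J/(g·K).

T_f ≈ 41.8 °C

T_f = Σ m_i c_i T_i / Σ m_i c_i:
T_f = (55.47·225 + 1220.6·34.3 + 125.4·34.3) / (55.47 + 1220.6 + 125.4)
    = 58647 / 1401.4 ≈ 41.85 °C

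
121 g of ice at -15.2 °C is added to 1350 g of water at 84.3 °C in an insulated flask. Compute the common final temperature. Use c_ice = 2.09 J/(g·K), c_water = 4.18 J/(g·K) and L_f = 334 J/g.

T_f ≈ 70.2 °C

Conservation of energy gives ΣQ = 0:
ice -15.2→0 °C: 121·2.09·15.2 = 3843.9
  melt ice: 121·334 = 40414
  meltwater 0→T: 121·4.18·T = 505.78 T
  water: 5643(T − 84.3)
6148.8 T = 475705 − 44258 = 431447
T ≈ 70.17 °C. Since T > 0 °C, the all-ice-melts assumption holds.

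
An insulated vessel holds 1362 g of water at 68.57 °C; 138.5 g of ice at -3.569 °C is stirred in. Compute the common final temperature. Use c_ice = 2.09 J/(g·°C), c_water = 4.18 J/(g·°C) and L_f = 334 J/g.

T_f ≈ 54.7 °C

Energy conservation, ΣQ = 0:
ice -3.569→0 °C: 138.5×2.09×3.569 = 1033.1; melt ice: 138.5×334 = 46259; warm the meltwater: 578.93 T; water: 5693.2(T − 68.57)
6272.1 T = 390380 − 47292 = 343088
T ≈ 54.70 °C (positive, so assuming full melt was valid).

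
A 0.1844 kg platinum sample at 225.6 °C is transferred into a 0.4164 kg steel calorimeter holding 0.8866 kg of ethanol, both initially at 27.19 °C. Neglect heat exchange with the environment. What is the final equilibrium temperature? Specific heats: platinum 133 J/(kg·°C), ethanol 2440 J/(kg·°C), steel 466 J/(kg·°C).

T_f ≈ 29.2 °C

Energy conservation, ΣQ = 0:
0.1844·133·(T − 225.6) + 0.8866·2440·(T − 27.19) + 0.4164·466·(T − 27.19) = 0
2381.9 T = 69629
T = 69629/2381.9 ≈ 29.23 °C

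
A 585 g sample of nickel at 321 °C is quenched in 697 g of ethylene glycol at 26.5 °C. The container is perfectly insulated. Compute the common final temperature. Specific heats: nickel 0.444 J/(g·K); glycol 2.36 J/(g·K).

T_f ≈ 66.7 °C

T_f is the heat-capacity-weighted average of the initial temperatures:
T_f = (259.74*321 + 1644.9*26.5) / (259.74 + 1644.9)
    = 126967 / 1904.7 ≈ 66.66 °C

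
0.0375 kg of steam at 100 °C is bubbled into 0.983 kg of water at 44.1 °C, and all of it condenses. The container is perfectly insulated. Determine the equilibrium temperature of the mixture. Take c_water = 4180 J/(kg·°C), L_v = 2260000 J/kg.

T_f ≈ 66.0 °C

Taking heat into each body as positive, Σ m c ΔT = 0:
condense steam: −0.0375×2260000 = −84750; condensate cools 100→T: 0.0375×4180×(T − 100) = 156.75(T − 100); water warms: 0.983×4180×(T − 44.1) = 4108.9(T − 44.1)
4265.7 T = 84750 + 15675 + 181204 = 281629
T ≈ 66.02 °C — below 100 °C, confirming all the steam condensed.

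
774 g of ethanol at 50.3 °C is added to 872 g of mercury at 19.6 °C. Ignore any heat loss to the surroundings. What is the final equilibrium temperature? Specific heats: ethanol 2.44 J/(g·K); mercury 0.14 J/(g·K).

Set heat shed by the hot body equal to heat absorbed by the cold body:
774×2.44×(50.3 − T) = 872×0.14×(T − 19.6)
1888.6(50.3 − T) = 122.08(T − 19.6)
2010.6 T = 97387  ⇒  T ≈ 48.44 °C

T_f ≈ 48.4 °C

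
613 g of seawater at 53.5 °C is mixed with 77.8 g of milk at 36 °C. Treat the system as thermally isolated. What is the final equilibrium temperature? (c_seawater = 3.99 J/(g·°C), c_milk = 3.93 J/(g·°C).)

T_f ≈ 51.6 °C

T_f is the heat-capacity-weighted average of the initial temperatures:
T_f = (2445.9·53.5 + 305.75·36) / (2445.9 + 305.75)
    = 141861 / 2751.6 ≈ 51.56 °C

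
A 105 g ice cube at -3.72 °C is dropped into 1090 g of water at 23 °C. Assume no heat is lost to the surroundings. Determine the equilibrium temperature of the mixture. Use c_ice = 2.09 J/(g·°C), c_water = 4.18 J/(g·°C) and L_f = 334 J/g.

T_f ≈ 13.8 °C

Let T be the final temperature. ΣQ_i = 0:
warm ice to 0 °C: 105×2.09×(0 − (-3.72)) = 816.35
  melt ice: 105×334 = 35070
  warm the meltwater: 438.9 T
  water cools: 1090×4.18×(T − 23) = 4556.2(T − 23)
4995.1 T = 104793 − 35886 = 68906
T ≈ 13.79 °C. Since T > 0 °C, the all-ice-melts assumption holds.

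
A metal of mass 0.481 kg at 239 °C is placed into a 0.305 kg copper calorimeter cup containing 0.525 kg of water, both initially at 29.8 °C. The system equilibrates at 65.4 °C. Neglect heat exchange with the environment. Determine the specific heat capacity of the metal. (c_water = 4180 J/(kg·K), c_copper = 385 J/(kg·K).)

c ≈ 986 J/(kg·K)

Let T be the final temperature. ΣQ_i = 0:
0.481·c·(65.4 − 239) + 0.525·4180·(65.4 − 29.8) + 0.305·385·(65.4 − 29.8) = 0
-83.5 c = -82305
c = -82305/-83.5 ≈ 985.7 J/(kg·K)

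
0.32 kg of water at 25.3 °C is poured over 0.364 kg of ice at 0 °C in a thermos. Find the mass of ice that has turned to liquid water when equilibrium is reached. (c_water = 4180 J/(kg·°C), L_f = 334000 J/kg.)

Heat available from the water dropping to 0 °C: 0.32·4180·25.3 = 33841 J.
Melting all 0.364 kg of ice would need 0.364·334000 = 121576 J.
33841 J < 121576 J, so only part of the ice melts and the system sits at 0 °C.
m_melt = 33841 / L_f = 0.1013 kg.

m_melted ≈ 0.101 kg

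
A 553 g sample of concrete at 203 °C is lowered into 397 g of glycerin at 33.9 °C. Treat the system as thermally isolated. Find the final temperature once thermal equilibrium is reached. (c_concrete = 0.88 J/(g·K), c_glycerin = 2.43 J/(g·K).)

T_f ≈ 90.6 °C

T_f = Σ m_i c_i T_i / Σ m_i c_i:
T_f = (486.64·203 + 964.71·33.9) / (486.64 + 964.71)
    = 131492 / 1451.3 ≈ 90.60 °C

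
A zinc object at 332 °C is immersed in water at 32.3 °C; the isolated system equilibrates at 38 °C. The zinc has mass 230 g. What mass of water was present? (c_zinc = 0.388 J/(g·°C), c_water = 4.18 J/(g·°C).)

m ≈ 1100 g

Let T be the final temperature. ΣQ_i = 0:
230×0.388×(38 − 332) + m×4.18×(38 − 32.3) = 0
23.83 m = 26237
m = 26237/23.83 ≈ 1101 g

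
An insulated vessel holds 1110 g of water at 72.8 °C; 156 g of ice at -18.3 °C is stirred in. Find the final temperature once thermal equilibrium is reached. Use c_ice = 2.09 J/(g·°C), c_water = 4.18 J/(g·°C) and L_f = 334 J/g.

T_f ≈ 52.9 °C

Net heat exchanged in the isolated system is zero:
warm ice to 0 °C: 156×2.09×(0 − (-18.3)) = 5966.5; fusion: m_ice L_f = 156×334 = 52104; meltwater 0→T: 156×4.18×T = 652.08 T; water cools: 1110×4.18×(T − 72.8) = 4639.8(T − 72.8)
5291.9 T = 337777 − 58071 = 279707
T ≈ 52.86 °C (positive, so assuming full melt was valid).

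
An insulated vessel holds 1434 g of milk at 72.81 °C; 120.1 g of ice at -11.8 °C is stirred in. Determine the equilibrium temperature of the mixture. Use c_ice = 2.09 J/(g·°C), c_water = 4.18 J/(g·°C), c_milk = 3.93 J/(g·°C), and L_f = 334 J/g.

Setting the total heat transfer to zero:
ice -11.8→0 °C: 120.1·2.09·11.8 = 2961.9
  latent heat to melt: 120.1·334 = 40113
  meltwater 0→T: 120.1·4.18·T = 502.02 T
  milk: 5635.6(T − 72.81)
6137.6 T = 410329 − 43075 = 367254
T ≈ 59.84 °C — above 0 °C, consistent with complete melting.

T_f ≈ 59.8 °C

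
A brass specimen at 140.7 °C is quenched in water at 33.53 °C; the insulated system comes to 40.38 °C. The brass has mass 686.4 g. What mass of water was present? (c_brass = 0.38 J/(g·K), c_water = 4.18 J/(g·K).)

m ≈ 914 g

Heat lost by the brass = heat gained by the water:
686.4×0.38×(140.7 − 40.38) = m×4.18×(40.38 − 33.53)
28.63 m = 26167  ⇒  m ≈ 913.9 g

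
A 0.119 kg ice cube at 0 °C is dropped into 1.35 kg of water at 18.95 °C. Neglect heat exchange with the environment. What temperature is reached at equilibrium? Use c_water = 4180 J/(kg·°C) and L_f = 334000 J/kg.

T_f ≈ 10.9 °C

Energy balance with sensible and latent terms:
melt ice: 0.119·334000 = 39746
  warm the meltwater: 497.42 T
  water: 5643(T − 18.95)
6140.4 T = 106935 − 39746 = 67189
T ≈ 10.94 °C — above 0 °C, consistent with complete melting.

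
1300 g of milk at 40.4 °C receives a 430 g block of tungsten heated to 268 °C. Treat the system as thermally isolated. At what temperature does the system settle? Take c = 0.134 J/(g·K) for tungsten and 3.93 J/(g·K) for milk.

T_f ≈ 42.9 °C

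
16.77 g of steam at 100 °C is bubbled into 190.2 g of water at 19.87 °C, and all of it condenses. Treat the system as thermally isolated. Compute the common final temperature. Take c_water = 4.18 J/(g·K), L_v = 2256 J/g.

T_f ≈ 70.1 °C

Net heat exchanged in the isolated system is zero:
condense steam: −16.77×2256 = −37833
  condensate cools 100→T: 16.77×4.18×(T − 100) = 70.1(T − 100)
  water warms: 190.2×4.18×(T − 19.87) = 795.04(T − 19.87)
865.13 T = 37833 + 7009.9 + 15797 = 60640
T ≈ 70.09 °C — below 100 °C, confirming all the steam condensed.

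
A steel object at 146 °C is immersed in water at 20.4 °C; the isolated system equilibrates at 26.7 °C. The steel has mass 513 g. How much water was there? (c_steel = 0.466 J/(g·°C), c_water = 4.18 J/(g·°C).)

m ≈ 1080 g

|Q_steel| = |Q_water|:
513·0.466·(146 − 26.7) = m·4.18·(26.7 − 20.4)
26.33 m = 28520  ⇒  m ≈ 1083 g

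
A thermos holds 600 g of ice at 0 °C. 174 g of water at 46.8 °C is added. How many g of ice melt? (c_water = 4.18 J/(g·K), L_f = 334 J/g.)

m_melted ≈ 102 g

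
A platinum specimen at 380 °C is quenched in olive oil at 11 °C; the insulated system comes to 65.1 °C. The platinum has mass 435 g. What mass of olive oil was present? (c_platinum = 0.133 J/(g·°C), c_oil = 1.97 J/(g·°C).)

m ≈ 171 g

Taking heat into each body as positive, Σ m c ΔT = 0:
435·0.133·(65.1 − 380) + m·1.97·(65.1 − 11) = 0
106.58 m = 18219
m = 18219/106.58 ≈ 170.9 g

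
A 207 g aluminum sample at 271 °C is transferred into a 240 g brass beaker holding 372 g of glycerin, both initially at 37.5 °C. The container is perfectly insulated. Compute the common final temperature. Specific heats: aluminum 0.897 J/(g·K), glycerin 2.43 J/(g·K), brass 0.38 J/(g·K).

Setting the total heat transfer to zero:
207·0.897·(T − 271) + 372·2.43·(T − 37.5) + 240·0.38·(T − 37.5) = 0
185.68(T − 271) + 903.96(T − 37.5) + 91.2(T − 37.5) = 0
1180.8 T = 87638
T = 87638 / 1180.8 = 74.2 °C

T_f ≈ 74.2 °C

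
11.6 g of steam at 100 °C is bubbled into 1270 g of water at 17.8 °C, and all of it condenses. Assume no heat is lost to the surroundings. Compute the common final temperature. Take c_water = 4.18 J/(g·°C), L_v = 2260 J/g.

T_f ≈ 23.4 °C

Heat gained plus heat lost sum to zero:
latent heat released on condensation: 11.6·2260 = 26216; condensed water 100 °C→T: 48.49(T − 100); water warms: 1270·4.18·(T − 17.8) = 5308.6(T − 17.8)
5357.1 T = 26216 + 4848.8 + 94493 = 125558
T ≈ 23.44 °C, under the boiling point, so the assumption holds.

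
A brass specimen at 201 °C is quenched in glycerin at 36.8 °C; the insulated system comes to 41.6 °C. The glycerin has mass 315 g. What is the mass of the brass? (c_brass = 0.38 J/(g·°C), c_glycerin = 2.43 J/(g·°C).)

Heat lost by the brass = heat gained by the glycerin:
m×0.38×(201 − 41.6) = 315×2.43×(41.6 − 36.8)
60.57 m = 3674.2  ⇒  m ≈ 60.66 g

m ≈ 60.7 g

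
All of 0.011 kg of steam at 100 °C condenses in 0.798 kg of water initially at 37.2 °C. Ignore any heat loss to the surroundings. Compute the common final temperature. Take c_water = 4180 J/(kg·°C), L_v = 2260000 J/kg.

T_f ≈ 45.4 °C

Energy balance with sensible and latent terms:
latent heat released on condensation: 0.011×2260000 = 24860; condensed water 100 °C→T: 45.98(T − 100); original water: 3335.6(T − 37.2)
3381.6 T = 24860 + 4598 + 124086 = 153544
T ≈ 45.41 °C, under the boiling point, so the assumption holds.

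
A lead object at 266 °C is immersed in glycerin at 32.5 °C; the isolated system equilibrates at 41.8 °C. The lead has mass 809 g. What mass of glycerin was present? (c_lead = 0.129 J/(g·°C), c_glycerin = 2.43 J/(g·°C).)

m ≈ 1040 g

Setting the total heat transfer to zero:
809×0.129×(41.8 − 266) + m×2.43×(41.8 − 32.5) = 0
22.6 m = 23398
m = 23398/22.6 ≈ 1035 g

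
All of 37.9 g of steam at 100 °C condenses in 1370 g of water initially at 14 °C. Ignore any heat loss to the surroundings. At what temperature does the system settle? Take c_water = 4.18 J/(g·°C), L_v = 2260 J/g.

Net heat exchanged in the isolated system is zero:
latent heat released on condensation: 37.9×2260 = 85654; condensed water 100 °C→T: 158.42(T − 100); original water: 5726.6(T − 14)
5885 T = 85654 + 15842 + 80172 = 181669
T ≈ 30.87 °C — below 100 °C, confirming all the steam condensed.

T_f ≈ 30.9 °C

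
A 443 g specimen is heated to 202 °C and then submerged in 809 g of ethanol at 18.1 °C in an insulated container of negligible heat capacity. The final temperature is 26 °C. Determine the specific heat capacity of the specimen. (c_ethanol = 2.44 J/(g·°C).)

m_s c (T_s − T_f) = m_ethanol c_ethanol (T_f − T_0):
443×c×(202 − 26) = 809×2.44×(26 − 18.1)
77968 c = 15594  ⇒  c ≈ 0.2 J/(g·°C)

c ≈ 0.2 J/(g·°C)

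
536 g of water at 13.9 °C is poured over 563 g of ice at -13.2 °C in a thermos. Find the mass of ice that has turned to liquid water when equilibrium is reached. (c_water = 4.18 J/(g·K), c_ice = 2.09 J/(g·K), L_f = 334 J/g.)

m_melted ≈ 46.7 g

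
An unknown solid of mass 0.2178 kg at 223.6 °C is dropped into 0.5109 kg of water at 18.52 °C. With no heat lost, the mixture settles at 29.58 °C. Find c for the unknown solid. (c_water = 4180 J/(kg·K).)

Heat lost by the unknown solid = heat gained by the water:
0.2178·c·(223.6 − 29.58) = 0.5109·4180·(29.58 − 18.52)
42.26 c = 23619  ⇒  c ≈ 558.9 J/(kg·K)

c ≈ 559 J/(kg·K)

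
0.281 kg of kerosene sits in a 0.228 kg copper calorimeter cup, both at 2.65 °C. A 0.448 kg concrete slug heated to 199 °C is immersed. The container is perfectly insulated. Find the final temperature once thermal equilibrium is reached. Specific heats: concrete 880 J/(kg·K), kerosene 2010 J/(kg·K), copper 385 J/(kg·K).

Net heat exchanged in the isolated system is zero:
0.448×880×(T − 199) + 0.281×2010×(T − 2.65) + 0.228×385×(T − 2.65) = 0
394.24(T − 199) + 564.81(T − 2.65) + 87.78(T − 2.65) = 0
(394.24 + 564.81 + 87.78) T = 394.24×199 + 564.81×2.65 + 87.78×2.65
T = 80183/1046.8 ≈ 76.60 °C

T_f ≈ 76.6 °C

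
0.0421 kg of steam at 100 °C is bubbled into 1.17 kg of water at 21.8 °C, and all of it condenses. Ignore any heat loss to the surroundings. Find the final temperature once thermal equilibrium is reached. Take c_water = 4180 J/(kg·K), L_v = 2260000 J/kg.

Conservation of energy gives ΣQ = 0:
latent heat released on condensation: 0.0421×2260000 = 95146
  condensed water 100 °C→T: 175.98(T − 100)
  original water: 4890.6(T − 21.8)
5066.6 T = 95146 + 17598 + 106615 = 219359
T ≈ 43.30 °C (< 100 °C, so full condensation is consistent).

T_f ≈ 43.3 °C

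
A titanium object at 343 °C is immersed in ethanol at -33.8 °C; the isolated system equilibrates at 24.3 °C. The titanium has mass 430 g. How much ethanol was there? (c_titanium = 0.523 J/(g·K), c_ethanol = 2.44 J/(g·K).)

m ≈ 506 g

Heat lost by the titanium = heat gained by the ethanol:
430·0.523·(343 − 24.3) = m·2.44·(24.3 − (-33.8))
141.76 m = 71672  ⇒  m ≈ 505.6 g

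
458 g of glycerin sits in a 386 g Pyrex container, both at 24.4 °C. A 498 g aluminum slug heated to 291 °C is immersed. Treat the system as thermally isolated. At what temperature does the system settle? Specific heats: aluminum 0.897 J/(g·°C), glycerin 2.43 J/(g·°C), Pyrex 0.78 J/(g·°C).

T_f ≈ 88.4 °C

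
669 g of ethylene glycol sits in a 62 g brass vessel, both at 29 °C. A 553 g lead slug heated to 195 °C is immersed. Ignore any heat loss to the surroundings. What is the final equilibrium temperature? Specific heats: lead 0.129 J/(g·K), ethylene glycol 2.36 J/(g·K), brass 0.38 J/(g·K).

Let T be the final temperature. ΣQ_i = 0:
553×0.129×(T − 195) + 669×2.36×(T − 29) + 62×0.38×(T − 29) = 0
(71.34 + 1578.8 + 23.56) T = 71.34×195 + 1578.8×29 + 23.56×29
T = 60380 / 1673.7 = 36.1 °C

T_f ≈ 36.1 °C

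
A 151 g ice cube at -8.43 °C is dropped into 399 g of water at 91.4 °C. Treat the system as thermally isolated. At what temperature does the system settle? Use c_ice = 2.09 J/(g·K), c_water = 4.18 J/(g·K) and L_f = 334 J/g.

T_f ≈ 43.2 °C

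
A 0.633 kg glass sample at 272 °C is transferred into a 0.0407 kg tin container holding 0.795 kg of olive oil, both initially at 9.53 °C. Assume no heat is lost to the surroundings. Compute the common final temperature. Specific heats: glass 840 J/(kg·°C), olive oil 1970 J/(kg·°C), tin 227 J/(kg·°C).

Conservation of energy gives ΣQ = 0:
0.633×840×(T − 272) + 0.795×1970×(T − 9.53) + 0.0407×227×(T − 9.53) = 0
2107.1 T = 159641
T = 159641/2107.1 ≈ 75.76 °C

T_f ≈ 75.8 °C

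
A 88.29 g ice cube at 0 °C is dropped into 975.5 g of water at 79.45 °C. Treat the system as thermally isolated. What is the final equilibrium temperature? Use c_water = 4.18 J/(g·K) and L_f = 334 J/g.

Let T be the final temperature. ΣQ_i = 0:
fusion: m_ice L_f = 88.29×334 = 29489
  warm the meltwater: 369.05 T
  water: 4077.6(T − 79.45)
4446.6 T = 323965 − 29489 = 294476
T ≈ 66.22 °C — above 0 °C, consistent with complete melting.

T_f ≈ 66.2 °C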